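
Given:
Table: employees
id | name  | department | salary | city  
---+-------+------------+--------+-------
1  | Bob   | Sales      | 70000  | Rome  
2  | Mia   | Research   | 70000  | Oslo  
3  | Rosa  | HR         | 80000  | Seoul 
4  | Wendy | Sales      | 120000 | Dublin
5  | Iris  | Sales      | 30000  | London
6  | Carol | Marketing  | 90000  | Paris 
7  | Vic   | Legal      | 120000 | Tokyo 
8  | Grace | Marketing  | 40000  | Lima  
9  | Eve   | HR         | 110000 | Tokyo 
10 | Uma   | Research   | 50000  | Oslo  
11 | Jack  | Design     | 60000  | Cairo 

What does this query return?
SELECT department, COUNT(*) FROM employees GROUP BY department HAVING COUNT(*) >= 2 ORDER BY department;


Groups with count >= 2:
  HR: 2 -> PASS
  Marketing: 2 -> PASS
  Research: 2 -> PASS
  Sales: 3 -> PASS
  Design: 1 -> filtered out
  Legal: 1 -> filtered out


4 groups:
HR, 2
Marketing, 2
Research, 2
Sales, 3


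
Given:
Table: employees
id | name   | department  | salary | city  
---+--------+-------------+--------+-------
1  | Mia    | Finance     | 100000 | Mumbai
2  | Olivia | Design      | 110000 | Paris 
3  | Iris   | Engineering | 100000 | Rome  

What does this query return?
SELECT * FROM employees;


SELECT * returns all 3 rows with all columns

3 rows:
1, Mia, Finance, 100000, Mumbai
2, Olivia, Design, 110000, Paris
3, Iris, Engineering, 100000, Rome


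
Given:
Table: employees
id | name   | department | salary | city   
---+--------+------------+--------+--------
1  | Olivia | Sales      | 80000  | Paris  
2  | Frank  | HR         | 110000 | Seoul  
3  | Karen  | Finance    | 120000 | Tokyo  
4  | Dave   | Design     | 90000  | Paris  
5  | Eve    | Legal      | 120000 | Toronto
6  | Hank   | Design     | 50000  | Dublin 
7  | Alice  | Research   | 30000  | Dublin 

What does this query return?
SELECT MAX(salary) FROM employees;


Salaries: 80000, 110000, 120000, 90000, 120000, 50000, 30000
MAX = 120000

120000


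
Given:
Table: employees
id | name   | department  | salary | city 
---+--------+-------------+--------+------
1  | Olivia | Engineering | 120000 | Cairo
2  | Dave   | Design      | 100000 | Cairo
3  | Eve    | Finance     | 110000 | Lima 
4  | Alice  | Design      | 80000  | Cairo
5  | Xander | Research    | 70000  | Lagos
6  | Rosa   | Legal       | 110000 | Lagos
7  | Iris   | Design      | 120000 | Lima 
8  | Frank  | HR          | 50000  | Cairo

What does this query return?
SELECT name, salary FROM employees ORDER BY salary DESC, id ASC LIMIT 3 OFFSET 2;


Sort by salary DESC (id ASC tiebreak), then skip 2 and take 3
Rows 3 through 5

3 rows:
Eve, 110000
Rosa, 110000
Dave, 100000


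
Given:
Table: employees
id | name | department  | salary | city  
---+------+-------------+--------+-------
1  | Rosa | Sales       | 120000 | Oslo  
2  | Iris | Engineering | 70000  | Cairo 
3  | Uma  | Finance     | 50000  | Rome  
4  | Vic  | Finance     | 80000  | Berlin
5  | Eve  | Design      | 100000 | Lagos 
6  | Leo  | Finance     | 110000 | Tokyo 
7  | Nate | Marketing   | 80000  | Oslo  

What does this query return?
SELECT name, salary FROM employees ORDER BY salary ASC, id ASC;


Sorting by salary ASC, then id ASC for ties

7 rows:
Uma, 50000
Iris, 70000
Vic, 80000
Nate, 80000
Eve, 100000
Leo, 110000
Rosa, 120000


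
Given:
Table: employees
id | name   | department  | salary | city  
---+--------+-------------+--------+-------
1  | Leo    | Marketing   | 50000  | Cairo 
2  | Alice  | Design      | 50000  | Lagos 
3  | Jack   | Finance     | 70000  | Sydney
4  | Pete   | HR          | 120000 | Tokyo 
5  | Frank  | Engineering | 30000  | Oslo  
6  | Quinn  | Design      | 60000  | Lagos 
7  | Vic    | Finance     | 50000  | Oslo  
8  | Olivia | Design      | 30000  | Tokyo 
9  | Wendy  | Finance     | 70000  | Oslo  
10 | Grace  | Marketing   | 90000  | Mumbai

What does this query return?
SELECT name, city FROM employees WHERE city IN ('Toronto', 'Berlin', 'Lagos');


Filtering: city IN ('Toronto', 'Berlin', 'Lagos')
Matching: 2 rows

2 rows:
Alice, Lagos
Quinn, Lagos


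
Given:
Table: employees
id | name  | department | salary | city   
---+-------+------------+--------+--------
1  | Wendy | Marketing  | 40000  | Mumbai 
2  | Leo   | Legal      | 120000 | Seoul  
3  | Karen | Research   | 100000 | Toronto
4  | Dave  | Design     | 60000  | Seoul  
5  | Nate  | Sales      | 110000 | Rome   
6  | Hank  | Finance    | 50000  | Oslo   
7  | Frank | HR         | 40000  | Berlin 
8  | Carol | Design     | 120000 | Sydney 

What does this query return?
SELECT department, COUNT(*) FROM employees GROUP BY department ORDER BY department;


Assigning each row to its department group:
  Wendy -> Marketing
  Leo -> Legal
  Karen -> Research
  Dave -> Design
  Nate -> Sales
  Hank -> Finance
  Frank -> HR
  Carol -> Design


7 groups:
Design, 2
Finance, 1
HR, 1
Legal, 1
Marketing, 1
Research, 1
Sales, 1


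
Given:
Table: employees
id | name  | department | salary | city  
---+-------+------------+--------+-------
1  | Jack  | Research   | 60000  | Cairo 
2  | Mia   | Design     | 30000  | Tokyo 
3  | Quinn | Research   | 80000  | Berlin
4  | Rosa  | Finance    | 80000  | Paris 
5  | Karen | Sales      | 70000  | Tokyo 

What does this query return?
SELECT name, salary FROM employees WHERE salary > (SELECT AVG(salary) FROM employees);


Subquery: AVG(salary) = 64000.0
Filtering: salary > 64000.0
  Quinn (80000) -> MATCH
  Rosa (80000) -> MATCH
  Karen (70000) -> MATCH


3 rows:
Quinn, 80000
Rosa, 80000
Karen, 70000


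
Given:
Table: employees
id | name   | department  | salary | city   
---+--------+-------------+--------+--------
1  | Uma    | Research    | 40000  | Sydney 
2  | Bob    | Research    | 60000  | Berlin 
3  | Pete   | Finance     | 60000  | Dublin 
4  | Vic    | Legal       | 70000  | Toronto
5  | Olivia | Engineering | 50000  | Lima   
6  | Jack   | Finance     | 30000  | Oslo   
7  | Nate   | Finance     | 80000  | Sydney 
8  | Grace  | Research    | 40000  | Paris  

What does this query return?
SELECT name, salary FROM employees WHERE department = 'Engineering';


Filtering: department = 'Engineering'
Matching rows: 1

1 rows:
Olivia, 50000


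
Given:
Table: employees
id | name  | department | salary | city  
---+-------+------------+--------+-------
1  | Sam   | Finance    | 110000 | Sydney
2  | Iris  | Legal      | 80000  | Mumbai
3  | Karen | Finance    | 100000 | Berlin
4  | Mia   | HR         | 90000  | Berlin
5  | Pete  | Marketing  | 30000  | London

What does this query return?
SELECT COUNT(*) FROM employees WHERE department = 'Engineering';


Counting rows where department = 'Engineering'


0


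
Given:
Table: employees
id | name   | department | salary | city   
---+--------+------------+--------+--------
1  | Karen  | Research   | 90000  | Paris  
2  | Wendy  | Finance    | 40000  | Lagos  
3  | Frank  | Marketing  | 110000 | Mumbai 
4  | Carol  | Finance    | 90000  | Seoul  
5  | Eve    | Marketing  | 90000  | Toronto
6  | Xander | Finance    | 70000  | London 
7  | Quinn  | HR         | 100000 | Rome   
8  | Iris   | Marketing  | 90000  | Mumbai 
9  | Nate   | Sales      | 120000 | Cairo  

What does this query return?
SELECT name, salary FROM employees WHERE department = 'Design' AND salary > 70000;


Filtering: department = 'Design' AND salary > 70000
Matching: 0 rows

Empty result set (0 rows)


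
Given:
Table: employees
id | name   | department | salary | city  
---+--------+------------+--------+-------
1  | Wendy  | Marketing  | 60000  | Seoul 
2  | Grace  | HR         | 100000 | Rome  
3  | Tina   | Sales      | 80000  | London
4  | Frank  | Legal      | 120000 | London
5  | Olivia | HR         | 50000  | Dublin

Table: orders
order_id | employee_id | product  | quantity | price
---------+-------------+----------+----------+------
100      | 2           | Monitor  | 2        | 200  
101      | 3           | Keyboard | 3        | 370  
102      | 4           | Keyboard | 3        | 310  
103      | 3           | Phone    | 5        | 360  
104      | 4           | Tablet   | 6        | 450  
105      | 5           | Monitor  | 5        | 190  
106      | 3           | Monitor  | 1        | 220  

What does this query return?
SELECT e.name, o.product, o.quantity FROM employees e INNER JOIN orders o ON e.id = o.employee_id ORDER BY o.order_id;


Joining employees.id = orders.employee_id:
  employee Grace (id=2) -> order Monitor
  employee Tina (id=3) -> order Keyboard
  employee Frank (id=4) -> order Keyboard
  employee Tina (id=3) -> order Phone
  employee Frank (id=4) -> order Tablet
  employee Olivia (id=5) -> order Monitor
  employee Tina (id=3) -> order Monitor


7 rows:
Grace, Monitor, 2
Tina, Keyboard, 3
Frank, Keyboard, 3
Tina, Phone, 5
Frank, Tablet, 6
Olivia, Monitor, 5
Tina, Monitor, 1


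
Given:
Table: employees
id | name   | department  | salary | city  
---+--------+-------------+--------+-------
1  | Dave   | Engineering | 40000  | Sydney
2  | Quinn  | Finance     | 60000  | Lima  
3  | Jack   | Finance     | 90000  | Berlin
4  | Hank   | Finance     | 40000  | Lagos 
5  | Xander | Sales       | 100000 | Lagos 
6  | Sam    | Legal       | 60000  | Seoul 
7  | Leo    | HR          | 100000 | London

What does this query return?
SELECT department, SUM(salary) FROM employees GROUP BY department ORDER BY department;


Summing salary within each department:
  Engineering: 40000 = 40000
  Finance: 60000 + 90000 + 40000 = 190000
  HR: 100000 = 100000
  Legal: 60000 = 60000
  Sales: 100000 = 100000


5 groups:
Engineering, 40000
Finance, 190000
HR, 100000
Legal, 60000
Sales, 100000


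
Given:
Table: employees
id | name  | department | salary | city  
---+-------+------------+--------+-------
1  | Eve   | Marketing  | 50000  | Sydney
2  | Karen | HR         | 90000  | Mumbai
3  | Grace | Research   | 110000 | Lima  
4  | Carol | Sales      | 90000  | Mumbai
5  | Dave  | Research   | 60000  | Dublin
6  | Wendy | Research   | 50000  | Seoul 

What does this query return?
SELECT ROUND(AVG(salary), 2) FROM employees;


SUM(salary) = 450000
COUNT = 6
ROUND(AVG, 2) = ROUND(450000 / 6, 2) = 75000.0

75000.0


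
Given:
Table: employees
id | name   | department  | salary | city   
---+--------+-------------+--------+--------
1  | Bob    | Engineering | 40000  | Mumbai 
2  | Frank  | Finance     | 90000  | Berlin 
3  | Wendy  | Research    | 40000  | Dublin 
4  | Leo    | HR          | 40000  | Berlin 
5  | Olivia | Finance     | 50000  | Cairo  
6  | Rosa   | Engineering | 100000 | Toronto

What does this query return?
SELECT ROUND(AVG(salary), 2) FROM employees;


SUM(salary) = 360000
COUNT = 6
ROUND(AVG, 2) = ROUND(360000 / 6, 2) = 60000.0

60000.0


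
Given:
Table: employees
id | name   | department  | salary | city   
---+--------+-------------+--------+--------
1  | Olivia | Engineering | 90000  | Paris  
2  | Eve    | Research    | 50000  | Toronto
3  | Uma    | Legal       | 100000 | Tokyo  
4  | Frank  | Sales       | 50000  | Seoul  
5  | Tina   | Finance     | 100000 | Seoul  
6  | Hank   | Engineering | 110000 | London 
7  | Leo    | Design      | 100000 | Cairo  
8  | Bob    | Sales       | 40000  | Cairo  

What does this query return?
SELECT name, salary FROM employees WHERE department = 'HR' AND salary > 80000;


Filtering: department = 'HR' AND salary > 80000
Matching: 0 rows

Empty result set (0 rows)


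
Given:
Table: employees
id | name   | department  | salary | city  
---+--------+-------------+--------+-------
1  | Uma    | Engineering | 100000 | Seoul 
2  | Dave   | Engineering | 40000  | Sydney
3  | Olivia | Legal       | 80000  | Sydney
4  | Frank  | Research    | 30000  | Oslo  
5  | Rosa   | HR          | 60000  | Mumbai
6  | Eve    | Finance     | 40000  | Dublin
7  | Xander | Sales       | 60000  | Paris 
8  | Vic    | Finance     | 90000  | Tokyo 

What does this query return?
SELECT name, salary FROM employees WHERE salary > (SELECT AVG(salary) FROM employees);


Subquery: AVG(salary) = 62500.0
Filtering: salary > 62500.0
  Uma (100000) -> MATCH
  Olivia (80000) -> MATCH
  Vic (90000) -> MATCH


3 rows:
Uma, 100000
Olivia, 80000
Vic, 90000


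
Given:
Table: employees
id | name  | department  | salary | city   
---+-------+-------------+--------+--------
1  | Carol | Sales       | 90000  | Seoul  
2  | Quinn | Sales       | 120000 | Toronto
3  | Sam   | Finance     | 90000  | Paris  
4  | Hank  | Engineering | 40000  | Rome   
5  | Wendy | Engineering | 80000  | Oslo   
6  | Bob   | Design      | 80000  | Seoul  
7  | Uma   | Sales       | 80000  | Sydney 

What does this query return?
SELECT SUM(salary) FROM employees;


SUM(salary) = 90000 + 120000 + 90000 + 40000 + 80000 + 80000 + 80000 = 580000

580000


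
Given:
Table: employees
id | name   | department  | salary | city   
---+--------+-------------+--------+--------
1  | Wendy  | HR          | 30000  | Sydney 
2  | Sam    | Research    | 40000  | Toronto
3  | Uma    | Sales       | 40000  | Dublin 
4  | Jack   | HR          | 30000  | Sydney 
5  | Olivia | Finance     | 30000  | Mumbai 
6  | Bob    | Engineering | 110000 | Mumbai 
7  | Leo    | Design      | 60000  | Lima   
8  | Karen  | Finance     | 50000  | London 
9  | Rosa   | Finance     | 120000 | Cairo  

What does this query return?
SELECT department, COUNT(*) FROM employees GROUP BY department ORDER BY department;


Assigning each row to its department group:
  Wendy -> HR
  Sam -> Research
  Uma -> Sales
  Jack -> HR
  Olivia -> Finance
  Bob -> Engineering
  Leo -> Design
  Karen -> Finance
  Rosa -> Finance


6 groups:
Design, 1
Engineering, 1
Finance, 3
HR, 2
Research, 1
Sales, 1


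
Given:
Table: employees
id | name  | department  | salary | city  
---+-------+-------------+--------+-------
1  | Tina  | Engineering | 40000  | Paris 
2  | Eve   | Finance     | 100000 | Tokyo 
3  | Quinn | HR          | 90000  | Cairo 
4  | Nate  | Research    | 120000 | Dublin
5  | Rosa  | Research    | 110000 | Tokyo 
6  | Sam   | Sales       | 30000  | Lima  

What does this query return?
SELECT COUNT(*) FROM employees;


COUNT(*) counts all rows

6


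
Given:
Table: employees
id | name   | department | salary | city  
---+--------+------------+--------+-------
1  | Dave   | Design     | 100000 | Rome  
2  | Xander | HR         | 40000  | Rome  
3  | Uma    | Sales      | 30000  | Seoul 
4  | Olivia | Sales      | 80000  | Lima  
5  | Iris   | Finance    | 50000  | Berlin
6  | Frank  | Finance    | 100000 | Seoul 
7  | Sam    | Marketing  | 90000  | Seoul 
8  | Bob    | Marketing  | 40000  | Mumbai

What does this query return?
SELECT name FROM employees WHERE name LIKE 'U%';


LIKE 'U%' matches names starting with 'U'
Matching: 1

1 rows:
Uma


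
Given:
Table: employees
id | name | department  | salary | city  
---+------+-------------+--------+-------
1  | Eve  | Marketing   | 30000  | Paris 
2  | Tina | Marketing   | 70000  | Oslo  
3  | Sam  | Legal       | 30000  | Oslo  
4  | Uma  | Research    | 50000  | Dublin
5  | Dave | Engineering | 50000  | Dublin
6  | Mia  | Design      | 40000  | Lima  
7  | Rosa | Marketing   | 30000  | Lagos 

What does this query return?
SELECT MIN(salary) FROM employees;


Salaries: 30000, 70000, 30000, 50000, 50000, 40000, 30000
MIN = 30000

30000


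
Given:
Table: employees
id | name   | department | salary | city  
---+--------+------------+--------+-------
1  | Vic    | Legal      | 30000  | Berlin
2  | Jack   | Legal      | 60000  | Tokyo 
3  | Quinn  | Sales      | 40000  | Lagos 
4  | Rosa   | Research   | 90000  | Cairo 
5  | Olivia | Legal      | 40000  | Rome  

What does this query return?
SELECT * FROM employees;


SELECT * returns all 5 rows with all columns

5 rows:
1, Vic, Legal, 30000, Berlin
2, Jack, Legal, 60000, Tokyo
3, Quinn, Sales, 40000, Lagos
4, Rosa, Research, 90000, Cairo
5, Olivia, Legal, 40000, Rome


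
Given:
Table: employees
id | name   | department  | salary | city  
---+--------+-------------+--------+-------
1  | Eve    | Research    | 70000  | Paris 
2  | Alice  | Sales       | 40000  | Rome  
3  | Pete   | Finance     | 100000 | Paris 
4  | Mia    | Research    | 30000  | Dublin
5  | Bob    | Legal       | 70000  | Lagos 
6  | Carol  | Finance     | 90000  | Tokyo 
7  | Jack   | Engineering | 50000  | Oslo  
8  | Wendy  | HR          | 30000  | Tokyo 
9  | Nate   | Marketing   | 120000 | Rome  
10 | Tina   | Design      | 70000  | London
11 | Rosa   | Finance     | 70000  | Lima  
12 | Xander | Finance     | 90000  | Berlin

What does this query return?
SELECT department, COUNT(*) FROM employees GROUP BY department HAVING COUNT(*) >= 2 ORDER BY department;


Groups with count >= 2:
  Finance: 4 -> PASS
  Research: 2 -> PASS
  Design: 1 -> filtered out
  Engineering: 1 -> filtered out
  HR: 1 -> filtered out
  Legal: 1 -> filtered out
  Marketing: 1 -> filtered out
  Sales: 1 -> filtered out


2 groups:
Finance, 4
Research, 2


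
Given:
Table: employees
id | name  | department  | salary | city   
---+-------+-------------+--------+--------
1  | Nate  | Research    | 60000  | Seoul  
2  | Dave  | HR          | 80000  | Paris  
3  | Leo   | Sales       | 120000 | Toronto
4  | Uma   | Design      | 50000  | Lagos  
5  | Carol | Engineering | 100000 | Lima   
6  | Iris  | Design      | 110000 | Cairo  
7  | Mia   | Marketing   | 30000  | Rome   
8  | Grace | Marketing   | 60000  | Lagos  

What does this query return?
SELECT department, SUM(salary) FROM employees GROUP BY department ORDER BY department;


Summing salary within each department:
  Design: 50000 + 110000 = 160000
  Engineering: 100000 = 100000
  HR: 80000 = 80000
  Marketing: 30000 + 60000 = 90000
  Research: 60000 = 60000
  Sales: 120000 = 120000


6 groups:
Design, 160000
Engineering, 100000
HR, 80000
Marketing, 90000
Research, 60000
Sales, 120000


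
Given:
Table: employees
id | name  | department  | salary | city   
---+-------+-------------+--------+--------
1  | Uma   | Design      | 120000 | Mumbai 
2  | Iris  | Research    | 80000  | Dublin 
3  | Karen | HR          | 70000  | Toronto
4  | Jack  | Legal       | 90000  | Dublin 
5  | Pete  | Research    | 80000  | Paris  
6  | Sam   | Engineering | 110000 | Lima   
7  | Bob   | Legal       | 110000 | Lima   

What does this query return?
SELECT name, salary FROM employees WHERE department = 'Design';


Filtering: department = 'Design'
Matching rows: 1

1 rows:
Uma, 120000


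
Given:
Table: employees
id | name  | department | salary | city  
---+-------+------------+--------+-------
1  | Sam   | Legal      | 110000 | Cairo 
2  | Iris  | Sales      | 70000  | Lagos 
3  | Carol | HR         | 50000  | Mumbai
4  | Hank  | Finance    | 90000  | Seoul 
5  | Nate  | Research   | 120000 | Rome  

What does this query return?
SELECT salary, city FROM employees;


Projecting columns: salary, city

5 rows:
110000, Cairo
70000, Lagos
50000, Mumbai
90000, Seoul
120000, Rome


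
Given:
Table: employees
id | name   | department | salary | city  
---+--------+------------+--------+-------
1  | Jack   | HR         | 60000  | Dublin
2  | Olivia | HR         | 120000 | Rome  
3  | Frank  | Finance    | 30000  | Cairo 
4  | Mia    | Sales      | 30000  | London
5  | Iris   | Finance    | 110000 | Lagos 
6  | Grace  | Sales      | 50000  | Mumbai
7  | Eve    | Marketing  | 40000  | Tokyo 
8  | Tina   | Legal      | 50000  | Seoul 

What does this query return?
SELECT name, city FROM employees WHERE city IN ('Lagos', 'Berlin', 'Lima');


Filtering: city IN ('Lagos', 'Berlin', 'Lima')
Matching: 1 rows

1 rows:
Iris, Lagos


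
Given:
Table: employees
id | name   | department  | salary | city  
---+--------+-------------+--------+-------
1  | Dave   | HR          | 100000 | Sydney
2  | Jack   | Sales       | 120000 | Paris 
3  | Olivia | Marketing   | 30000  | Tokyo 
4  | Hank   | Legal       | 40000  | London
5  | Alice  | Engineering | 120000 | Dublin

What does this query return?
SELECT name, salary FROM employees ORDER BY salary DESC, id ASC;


Sorting by salary DESC, then id ASC for ties

5 rows:
Jack, 120000
Alice, 120000
Dave, 100000
Hank, 40000
Olivia, 30000


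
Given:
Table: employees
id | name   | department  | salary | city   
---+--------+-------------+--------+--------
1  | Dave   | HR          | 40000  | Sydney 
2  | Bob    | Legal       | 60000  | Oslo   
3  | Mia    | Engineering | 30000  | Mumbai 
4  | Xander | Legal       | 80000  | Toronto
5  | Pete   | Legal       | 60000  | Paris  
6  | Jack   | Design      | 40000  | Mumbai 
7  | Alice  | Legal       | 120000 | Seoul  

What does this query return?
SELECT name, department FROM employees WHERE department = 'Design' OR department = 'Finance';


Filtering: department = 'Design' OR 'Finance'
Matching: 1 rows

1 rows:
Jack, Design


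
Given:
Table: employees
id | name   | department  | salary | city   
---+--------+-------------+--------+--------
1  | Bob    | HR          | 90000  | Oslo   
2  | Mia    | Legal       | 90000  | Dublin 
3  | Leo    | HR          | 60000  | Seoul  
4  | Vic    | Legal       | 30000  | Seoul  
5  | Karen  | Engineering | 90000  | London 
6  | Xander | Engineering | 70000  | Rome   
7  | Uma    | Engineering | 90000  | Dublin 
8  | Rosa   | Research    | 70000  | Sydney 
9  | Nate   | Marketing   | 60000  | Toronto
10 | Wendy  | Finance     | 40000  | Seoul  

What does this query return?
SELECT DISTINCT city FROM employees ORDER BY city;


All 'city' values (row order): Oslo, Dublin, Seoul, Seoul, London, Rome, Dublin, Sydney, Toronto, Seoul
Removing duplicates leaves 7 unique value(s).

7 values:
Dublin
London
Oslo
Rome
Seoul
Sydney
Toronto


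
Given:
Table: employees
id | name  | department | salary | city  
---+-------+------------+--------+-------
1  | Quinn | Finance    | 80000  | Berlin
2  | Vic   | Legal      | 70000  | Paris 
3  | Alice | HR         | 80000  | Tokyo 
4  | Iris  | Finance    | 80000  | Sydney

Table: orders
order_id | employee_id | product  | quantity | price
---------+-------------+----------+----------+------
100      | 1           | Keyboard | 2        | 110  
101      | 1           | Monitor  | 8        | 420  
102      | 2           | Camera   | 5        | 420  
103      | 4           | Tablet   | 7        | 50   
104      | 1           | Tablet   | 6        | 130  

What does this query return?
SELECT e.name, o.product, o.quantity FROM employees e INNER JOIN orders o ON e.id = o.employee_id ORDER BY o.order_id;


Joining employees.id = orders.employee_id:
  employee Quinn (id=1) -> order Keyboard
  employee Quinn (id=1) -> order Monitor
  employee Vic (id=2) -> order Camera
  employee Iris (id=4) -> order Tablet
  employee Quinn (id=1) -> order Tablet


5 rows:
Quinn, Keyboard, 2
Quinn, Monitor, 8
Vic, Camera, 5
Iris, Tablet, 7
Quinn, Tablet, 6


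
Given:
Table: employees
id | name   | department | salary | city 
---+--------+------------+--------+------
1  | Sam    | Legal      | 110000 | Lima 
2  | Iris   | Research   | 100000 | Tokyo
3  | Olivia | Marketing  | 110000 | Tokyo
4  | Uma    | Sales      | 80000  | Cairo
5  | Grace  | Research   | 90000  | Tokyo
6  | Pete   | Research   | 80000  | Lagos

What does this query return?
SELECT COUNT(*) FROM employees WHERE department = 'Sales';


Counting rows where department = 'Sales'
  Uma -> MATCH


1


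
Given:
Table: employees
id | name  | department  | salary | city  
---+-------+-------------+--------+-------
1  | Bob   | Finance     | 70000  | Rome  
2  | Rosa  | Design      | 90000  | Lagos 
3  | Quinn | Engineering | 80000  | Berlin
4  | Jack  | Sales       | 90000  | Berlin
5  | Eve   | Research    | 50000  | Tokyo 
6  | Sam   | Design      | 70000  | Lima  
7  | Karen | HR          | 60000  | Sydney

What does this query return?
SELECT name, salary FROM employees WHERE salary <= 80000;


Filtering: salary <= 80000
Matching: 5 rows

5 rows:
Bob, 70000
Quinn, 80000
Eve, 50000
Sam, 70000
Karen, 60000


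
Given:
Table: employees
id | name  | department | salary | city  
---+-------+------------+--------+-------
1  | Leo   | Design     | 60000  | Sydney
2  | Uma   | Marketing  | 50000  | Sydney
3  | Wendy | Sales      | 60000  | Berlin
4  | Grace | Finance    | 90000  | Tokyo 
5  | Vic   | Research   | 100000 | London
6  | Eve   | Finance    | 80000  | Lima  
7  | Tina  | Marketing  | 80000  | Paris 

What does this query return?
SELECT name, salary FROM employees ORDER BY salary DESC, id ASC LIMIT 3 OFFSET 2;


Sort by salary DESC (id ASC tiebreak), then skip 2 and take 3
Rows 3 through 5

3 rows:
Eve, 80000
Tina, 80000
Leo, 60000


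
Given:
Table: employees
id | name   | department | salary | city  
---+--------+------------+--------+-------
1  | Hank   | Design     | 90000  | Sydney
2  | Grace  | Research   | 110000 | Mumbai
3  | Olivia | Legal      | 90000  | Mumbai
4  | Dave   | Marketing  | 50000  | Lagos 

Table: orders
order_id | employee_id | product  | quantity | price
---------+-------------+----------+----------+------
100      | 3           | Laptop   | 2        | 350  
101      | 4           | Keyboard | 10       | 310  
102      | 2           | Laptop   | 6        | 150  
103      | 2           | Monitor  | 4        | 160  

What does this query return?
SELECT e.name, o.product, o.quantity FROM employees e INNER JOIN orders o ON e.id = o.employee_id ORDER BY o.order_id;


Joining employees.id = orders.employee_id:
  employee Olivia (id=3) -> order Laptop
  employee Dave (id=4) -> order Keyboard
  employee Grace (id=2) -> order Laptop
  employee Grace (id=2) -> order Monitor


4 rows:
Olivia, Laptop, 2
Dave, Keyboard, 10
Grace, Laptop, 6
Grace, Monitor, 4


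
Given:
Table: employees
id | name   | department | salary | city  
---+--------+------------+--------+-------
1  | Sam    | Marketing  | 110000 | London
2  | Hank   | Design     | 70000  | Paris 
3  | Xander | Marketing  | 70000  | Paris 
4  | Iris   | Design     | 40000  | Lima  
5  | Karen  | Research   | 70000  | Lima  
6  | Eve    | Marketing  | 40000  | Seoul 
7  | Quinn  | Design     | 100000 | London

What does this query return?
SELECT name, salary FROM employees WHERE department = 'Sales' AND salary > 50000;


Filtering: department = 'Sales' AND salary > 50000
Matching: 0 rows

Empty result set (0 rows)


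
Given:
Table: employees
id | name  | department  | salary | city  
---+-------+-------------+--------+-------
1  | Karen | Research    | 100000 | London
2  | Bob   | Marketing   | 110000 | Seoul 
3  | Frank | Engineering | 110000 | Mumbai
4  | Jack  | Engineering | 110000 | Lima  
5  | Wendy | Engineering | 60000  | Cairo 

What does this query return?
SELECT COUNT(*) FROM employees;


COUNT(*) counts all rows

5


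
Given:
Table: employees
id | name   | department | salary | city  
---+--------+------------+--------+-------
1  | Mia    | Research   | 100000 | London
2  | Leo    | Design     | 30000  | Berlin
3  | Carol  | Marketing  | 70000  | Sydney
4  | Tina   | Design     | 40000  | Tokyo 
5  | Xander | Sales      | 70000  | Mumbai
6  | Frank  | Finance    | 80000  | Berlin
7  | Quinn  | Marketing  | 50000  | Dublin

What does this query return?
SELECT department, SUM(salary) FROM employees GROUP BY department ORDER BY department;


Summing salary within each department:
  Design: 30000 + 40000 = 70000
  Finance: 80000 = 80000
  Marketing: 70000 + 50000 = 120000
  Research: 100000 = 100000
  Sales: 70000 = 70000


5 groups:
Design, 70000
Finance, 80000
Marketing, 120000
Research, 100000
Sales, 70000


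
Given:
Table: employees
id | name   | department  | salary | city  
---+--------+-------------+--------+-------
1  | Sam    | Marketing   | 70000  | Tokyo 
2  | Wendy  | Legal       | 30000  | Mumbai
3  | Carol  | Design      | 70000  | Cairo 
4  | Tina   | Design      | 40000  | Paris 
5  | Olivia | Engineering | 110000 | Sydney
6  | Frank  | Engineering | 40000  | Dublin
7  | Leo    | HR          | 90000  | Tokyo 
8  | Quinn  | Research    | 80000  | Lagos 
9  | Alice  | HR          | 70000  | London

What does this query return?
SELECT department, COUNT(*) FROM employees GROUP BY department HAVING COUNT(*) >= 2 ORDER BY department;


Groups with count >= 2:
  Design: 2 -> PASS
  Engineering: 2 -> PASS
  HR: 2 -> PASS
  Legal: 1 -> filtered out
  Marketing: 1 -> filtered out
  Research: 1 -> filtered out


3 groups:
Design, 2
Engineering, 2
HR, 2


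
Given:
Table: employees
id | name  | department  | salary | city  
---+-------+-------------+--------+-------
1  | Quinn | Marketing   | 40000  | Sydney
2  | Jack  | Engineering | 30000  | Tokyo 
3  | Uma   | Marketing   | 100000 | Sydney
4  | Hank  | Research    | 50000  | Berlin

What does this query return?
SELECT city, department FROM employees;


Projecting columns: city, department

4 rows:
Sydney, Marketing
Tokyo, Engineering
Sydney, Marketing
Berlin, Research


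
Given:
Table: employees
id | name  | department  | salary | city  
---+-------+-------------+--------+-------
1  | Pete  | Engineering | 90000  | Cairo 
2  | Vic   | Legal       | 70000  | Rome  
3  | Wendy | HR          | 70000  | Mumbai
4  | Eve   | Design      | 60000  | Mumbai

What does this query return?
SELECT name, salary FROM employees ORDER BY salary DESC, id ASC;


Sorting by salary DESC, then id ASC for ties

4 rows:
Pete, 90000
Vic, 70000
Wendy, 70000
Eve, 60000


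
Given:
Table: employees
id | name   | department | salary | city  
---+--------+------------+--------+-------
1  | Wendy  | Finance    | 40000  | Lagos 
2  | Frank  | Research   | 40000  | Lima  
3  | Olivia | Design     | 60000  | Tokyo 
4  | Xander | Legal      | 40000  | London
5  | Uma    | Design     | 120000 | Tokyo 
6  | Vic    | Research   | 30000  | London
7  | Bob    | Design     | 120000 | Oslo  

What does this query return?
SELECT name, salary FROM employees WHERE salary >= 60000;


Filtering: salary >= 60000
Matching: 3 rows

3 rows:
Olivia, 60000
Uma, 120000
Bob, 120000


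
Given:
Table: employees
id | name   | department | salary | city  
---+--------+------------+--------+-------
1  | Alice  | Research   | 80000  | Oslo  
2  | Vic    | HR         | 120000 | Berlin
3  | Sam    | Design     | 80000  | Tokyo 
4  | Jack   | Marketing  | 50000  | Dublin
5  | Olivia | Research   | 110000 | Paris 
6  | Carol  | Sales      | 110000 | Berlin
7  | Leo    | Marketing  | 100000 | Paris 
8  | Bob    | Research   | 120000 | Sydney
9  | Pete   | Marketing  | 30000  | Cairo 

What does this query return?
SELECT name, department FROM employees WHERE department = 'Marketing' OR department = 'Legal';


Filtering: department = 'Marketing' OR 'Legal'
Matching: 3 rows

3 rows:
Jack, Marketing
Leo, Marketing
Pete, Marketing


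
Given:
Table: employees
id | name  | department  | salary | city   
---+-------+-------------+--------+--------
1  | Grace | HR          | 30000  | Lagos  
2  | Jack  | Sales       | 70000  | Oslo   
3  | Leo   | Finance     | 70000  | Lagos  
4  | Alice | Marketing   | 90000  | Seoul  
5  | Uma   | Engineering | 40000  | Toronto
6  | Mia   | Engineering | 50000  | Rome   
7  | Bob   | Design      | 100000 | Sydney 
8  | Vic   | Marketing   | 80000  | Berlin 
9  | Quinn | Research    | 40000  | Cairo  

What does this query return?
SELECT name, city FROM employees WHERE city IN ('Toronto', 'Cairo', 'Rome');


Filtering: city IN ('Toronto', 'Cairo', 'Rome')
Matching: 3 rows

3 rows:
Uma, Toronto
Mia, Rome
Quinn, Cairo


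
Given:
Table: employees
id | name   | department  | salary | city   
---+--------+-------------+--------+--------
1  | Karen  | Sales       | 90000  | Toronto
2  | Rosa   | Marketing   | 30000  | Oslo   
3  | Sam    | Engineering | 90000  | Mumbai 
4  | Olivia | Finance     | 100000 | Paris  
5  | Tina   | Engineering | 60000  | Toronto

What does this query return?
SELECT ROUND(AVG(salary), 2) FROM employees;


SUM(salary) = 370000
COUNT = 5
ROUND(AVG, 2) = ROUND(370000 / 5, 2) = 74000.0

74000.0


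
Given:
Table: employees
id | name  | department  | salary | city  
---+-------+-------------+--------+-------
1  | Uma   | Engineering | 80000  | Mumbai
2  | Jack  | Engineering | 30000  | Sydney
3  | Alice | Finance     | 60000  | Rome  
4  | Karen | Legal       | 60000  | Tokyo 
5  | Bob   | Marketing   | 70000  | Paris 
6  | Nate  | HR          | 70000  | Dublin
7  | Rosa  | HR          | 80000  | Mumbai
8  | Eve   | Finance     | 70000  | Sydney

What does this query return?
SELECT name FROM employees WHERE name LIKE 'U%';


LIKE 'U%' matches names starting with 'U'
Matching: 1

1 rows:
Uma


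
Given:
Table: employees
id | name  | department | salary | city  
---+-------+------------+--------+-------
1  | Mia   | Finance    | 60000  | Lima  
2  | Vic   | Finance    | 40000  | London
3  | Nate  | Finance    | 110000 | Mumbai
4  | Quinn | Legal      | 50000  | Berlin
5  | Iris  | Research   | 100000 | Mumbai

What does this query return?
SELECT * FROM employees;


SELECT * returns all 5 rows with all columns

5 rows:
1, Mia, Finance, 60000, Lima
2, Vic, Finance, 40000, London
3, Nate, Finance, 110000, Mumbai
4, Quinn, Legal, 50000, Berlin
5, Iris, Research, 100000, Mumbai


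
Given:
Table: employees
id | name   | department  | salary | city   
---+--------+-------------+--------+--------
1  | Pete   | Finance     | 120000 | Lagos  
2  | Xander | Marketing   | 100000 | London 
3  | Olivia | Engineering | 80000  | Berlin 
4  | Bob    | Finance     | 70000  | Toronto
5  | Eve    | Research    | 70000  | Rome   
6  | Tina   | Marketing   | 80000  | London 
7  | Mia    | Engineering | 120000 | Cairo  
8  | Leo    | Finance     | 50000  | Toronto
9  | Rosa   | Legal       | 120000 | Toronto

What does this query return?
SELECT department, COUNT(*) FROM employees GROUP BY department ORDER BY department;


Assigning each row to its department group:
  Pete -> Finance
  Xander -> Marketing
  Olivia -> Engineering
  Bob -> Finance
  Eve -> Research
  Tina -> Marketing
  Mia -> Engineering
  Leo -> Finance
  Rosa -> Legal


5 groups:
Engineering, 2
Finance, 3
Legal, 1
Marketing, 2
Research, 1


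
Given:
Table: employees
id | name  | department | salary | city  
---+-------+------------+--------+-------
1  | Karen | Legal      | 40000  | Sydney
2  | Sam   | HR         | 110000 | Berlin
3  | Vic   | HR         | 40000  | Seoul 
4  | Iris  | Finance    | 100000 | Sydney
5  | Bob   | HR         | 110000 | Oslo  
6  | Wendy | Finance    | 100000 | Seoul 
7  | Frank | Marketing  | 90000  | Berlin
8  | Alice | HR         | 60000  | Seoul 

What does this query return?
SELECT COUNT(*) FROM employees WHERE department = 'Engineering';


Counting rows where department = 'Engineering'


0


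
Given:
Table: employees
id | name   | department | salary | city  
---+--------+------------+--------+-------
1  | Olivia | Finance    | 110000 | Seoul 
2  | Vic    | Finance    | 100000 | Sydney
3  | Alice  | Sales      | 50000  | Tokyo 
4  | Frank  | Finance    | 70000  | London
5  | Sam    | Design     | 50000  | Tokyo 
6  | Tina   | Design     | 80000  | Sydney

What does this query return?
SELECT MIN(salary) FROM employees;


Salaries: 110000, 100000, 50000, 70000, 50000, 80000
MIN = 50000

50000


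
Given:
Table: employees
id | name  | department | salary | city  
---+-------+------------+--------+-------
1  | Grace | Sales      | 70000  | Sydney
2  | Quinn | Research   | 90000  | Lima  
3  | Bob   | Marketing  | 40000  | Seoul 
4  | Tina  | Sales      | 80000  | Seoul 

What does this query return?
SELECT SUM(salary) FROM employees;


SUM(salary) = 70000 + 90000 + 40000 + 80000 = 280000

280000


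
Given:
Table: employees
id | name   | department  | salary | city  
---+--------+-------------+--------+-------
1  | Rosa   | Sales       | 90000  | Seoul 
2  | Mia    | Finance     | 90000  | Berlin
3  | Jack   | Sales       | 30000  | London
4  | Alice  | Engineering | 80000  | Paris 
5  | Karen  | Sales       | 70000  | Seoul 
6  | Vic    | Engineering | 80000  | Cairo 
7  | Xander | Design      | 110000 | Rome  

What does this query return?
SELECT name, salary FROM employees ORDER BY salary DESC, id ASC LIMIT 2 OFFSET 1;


Sort by salary DESC (id ASC tiebreak), then skip 1 and take 2
Rows 2 through 3

2 rows:
Rosa, 90000
Mia, 90000


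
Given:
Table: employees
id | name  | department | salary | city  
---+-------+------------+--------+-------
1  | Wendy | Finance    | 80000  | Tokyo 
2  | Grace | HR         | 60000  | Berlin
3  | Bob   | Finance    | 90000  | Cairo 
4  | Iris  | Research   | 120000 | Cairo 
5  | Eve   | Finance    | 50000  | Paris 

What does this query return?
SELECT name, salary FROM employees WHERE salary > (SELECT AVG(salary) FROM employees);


Subquery: AVG(salary) = 80000.0
Filtering: salary > 80000.0
  Bob (90000) -> MATCH
  Iris (120000) -> MATCH


2 rows:
Bob, 90000
Iris, 120000


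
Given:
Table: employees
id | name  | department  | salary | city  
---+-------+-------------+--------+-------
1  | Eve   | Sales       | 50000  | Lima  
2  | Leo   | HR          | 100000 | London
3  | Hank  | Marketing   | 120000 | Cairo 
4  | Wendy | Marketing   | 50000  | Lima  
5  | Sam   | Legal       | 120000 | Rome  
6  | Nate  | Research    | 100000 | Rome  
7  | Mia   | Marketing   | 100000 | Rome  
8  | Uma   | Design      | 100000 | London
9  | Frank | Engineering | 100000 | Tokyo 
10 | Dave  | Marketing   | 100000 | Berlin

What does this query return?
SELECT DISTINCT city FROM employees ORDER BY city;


All 'city' values (row order): Lima, London, Cairo, Lima, Rome, Rome, Rome, London, Tokyo, Berlin
Removing duplicates leaves 6 unique value(s).

6 values:
Berlin
Cairo
Lima
London
Rome
Tokyo


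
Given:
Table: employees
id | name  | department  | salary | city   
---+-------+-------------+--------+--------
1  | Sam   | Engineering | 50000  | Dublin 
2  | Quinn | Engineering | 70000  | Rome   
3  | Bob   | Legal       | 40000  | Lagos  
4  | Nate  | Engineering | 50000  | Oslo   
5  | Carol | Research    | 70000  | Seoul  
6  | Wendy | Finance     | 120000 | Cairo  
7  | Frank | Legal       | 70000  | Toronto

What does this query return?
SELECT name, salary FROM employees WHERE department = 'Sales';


Filtering: department = 'Sales'
Matching rows: 0

Empty result set (0 rows)


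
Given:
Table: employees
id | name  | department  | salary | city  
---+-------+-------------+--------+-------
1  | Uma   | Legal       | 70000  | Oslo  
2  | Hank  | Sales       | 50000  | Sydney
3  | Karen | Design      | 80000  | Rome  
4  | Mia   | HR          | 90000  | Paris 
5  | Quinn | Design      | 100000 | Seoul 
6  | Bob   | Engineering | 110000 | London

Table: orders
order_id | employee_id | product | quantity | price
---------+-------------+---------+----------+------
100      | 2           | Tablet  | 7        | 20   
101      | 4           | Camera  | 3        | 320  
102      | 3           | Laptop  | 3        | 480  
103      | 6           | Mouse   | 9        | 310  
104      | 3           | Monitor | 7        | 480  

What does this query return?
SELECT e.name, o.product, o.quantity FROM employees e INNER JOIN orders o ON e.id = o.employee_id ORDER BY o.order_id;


Joining employees.id = orders.employee_id:
  employee Hank (id=2) -> order Tablet
  employee Mia (id=4) -> order Camera
  employee Karen (id=3) -> order Laptop
  employee Bob (id=6) -> order Mouse
  employee Karen (id=3) -> order Monitor


5 rows:
Hank, Tablet, 7
Mia, Camera, 3
Karen, Laptop, 3
Bob, Mouse, 9
Karen, Monitor, 7


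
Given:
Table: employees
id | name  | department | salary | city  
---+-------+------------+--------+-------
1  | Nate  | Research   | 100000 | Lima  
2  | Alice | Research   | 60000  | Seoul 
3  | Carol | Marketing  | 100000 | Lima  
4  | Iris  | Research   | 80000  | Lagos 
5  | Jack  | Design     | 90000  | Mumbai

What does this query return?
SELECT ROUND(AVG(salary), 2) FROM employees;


SUM(salary) = 430000
COUNT = 5
ROUND(AVG, 2) = ROUND(430000 / 5, 2) = 86000.0

86000.0


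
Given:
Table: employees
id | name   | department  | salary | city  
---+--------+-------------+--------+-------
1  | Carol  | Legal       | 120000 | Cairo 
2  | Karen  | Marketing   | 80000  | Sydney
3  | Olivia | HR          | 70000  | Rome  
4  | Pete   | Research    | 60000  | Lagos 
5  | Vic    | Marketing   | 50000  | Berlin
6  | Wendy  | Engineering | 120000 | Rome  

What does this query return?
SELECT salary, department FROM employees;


Projecting columns: salary, department

6 rows:
120000, Legal
80000, Marketing
70000, HR
60000, Research
50000, Marketing
120000, Engineering
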